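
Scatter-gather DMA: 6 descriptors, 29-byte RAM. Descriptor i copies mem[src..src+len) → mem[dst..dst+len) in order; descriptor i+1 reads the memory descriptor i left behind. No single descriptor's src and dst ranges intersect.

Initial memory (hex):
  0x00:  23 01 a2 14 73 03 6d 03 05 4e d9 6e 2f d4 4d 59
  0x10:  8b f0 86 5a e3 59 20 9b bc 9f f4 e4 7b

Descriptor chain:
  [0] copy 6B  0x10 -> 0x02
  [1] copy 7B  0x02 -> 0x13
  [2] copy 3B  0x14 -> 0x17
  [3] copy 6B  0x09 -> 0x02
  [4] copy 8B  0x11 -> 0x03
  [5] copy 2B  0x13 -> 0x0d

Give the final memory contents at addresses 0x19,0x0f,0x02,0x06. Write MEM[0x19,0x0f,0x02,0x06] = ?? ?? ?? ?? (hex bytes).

MEM[0x19,0x0f,0x02,0x06] = 5a 59 4e f0

#0 dst[0x02+6] := {0x8b,0xf0,0x86,0x5a,0xe3,0x59}
#1 dst[0x13+7] := {0x8b,0xf0,0x86,0x5a,0xe3,0x59,0x05}
#2 dst[0x17+3] := {0xf0,0x86,0x5a}
#3 dst[0x02+6] := {0x4e,0xd9,0x6e,0x2f,0xd4,0x4d}
#4 dst[0x03+8] := {0xf0,0x86,0x8b,0xf0,0x86,0x5a,0xf0,0x86}
#5 dst[0x0d+2] := {0x8b,0xf0}
query mem[0x19]=0x5a, mem[0x0f]=0x59, mem[0x02]=0x4e, mem[0x06]=0xf0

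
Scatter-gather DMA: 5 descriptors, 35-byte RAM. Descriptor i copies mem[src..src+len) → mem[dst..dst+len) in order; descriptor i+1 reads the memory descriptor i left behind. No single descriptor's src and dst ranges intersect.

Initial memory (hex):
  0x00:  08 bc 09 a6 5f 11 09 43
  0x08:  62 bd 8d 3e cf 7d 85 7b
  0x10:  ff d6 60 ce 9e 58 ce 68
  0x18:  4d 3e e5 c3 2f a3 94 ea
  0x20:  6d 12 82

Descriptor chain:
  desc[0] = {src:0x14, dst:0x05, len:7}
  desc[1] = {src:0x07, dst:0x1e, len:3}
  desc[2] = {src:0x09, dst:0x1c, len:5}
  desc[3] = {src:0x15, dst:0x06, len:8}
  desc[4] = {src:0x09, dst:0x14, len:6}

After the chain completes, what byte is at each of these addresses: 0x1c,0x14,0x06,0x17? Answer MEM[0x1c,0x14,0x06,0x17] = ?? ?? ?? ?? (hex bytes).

MEM[0x1c,0x14,0x06,0x17] = 4d 4d 58 c3

[0] 0x14->0x05 len=7 : 9e 58 ce 68 4d 3e e5
[1] 0x07->0x1e len=3 : ce 68 4d
[2] 0x09->0x1c len=5 : 4d 3e e5 cf 7d
[3] 0x15->0x06 len=8 : 58 ce 68 4d 3e e5 c3 4d
[4] 0x09->0x14 len=6 : 4d 3e e5 c3 4d 85
query mem[0x1c]=0x4d, mem[0x14]=0x4d, mem[0x06]=0x58, mem[0x17]=0xc3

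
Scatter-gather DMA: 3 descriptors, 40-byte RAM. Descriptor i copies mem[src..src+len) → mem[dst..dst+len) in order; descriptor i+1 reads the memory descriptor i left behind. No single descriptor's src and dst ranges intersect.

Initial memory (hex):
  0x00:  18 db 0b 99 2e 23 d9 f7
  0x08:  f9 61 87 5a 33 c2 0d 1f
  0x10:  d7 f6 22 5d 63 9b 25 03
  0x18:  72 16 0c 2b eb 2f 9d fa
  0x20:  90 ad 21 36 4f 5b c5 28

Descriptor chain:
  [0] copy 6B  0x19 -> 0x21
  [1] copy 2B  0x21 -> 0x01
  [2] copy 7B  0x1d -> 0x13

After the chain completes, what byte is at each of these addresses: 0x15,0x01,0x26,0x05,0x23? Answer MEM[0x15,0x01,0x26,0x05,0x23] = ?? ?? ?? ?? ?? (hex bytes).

MEM[0x15,0x01,0x26,0x05,0x23] = fa 16 9d 23 2b

#0 dst[0x21+6] := {0x16,0x0c,0x2b,0xeb,0x2f,0x9d}
#1 dst[0x01+2] := {0x16,0x0c}
#2 dst[0x13+7] := {0x2f,0x9d,0xfa,0x90,0x16,0x0c,0x2b}
query mem[0x15]=0xfa, mem[0x01]=0x16, mem[0x26]=0x9d, mem[0x05]=0x23, mem[0x23]=0x2b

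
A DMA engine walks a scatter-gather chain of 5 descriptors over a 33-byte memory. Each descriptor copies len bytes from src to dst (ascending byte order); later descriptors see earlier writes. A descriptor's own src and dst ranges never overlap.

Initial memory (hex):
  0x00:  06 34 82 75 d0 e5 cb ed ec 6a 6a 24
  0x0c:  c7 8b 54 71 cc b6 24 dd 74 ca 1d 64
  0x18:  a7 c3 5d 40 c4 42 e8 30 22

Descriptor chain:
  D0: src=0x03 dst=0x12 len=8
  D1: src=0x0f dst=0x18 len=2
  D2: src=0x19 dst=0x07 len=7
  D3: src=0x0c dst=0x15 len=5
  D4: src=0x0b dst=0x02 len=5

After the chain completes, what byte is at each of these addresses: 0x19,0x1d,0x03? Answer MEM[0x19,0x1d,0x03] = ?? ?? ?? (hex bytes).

MEM[0x19,0x1d,0x03] = cc 42 e8

#0 dst[0x12+8] := {0x75,0xd0,0xe5,0xcb,0xed,0xec,0x6a,0x6a}
#1 dst[0x18+2] := {0x71,0xcc}
#2 dst[0x07+7] := {0xcc,0x5d,0x40,0xc4,0x42,0xe8,0x30}
#3 dst[0x15+5] := {0xe8,0x30,0x54,0x71,0xcc}
#4 dst[0x02+5] := {0x42,0xe8,0x30,0x54,0x71}
query mem[0x19]=0xcc, mem[0x1d]=0x42, mem[0x03]=0xe8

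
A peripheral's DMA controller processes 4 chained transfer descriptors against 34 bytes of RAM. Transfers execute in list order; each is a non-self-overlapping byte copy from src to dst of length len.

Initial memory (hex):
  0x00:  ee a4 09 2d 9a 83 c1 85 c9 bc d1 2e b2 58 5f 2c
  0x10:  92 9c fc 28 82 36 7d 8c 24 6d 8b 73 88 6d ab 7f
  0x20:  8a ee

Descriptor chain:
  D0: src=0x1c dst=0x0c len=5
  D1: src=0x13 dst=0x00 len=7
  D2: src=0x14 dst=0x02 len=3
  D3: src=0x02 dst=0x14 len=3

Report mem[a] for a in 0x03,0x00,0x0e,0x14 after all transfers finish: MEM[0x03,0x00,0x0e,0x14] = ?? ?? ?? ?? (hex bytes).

MEM[0x03,0x00,0x0e,0x14] = 36 28 ab 82

#0 dst[0x0c+5] := {0x88,0x6d,0xab,0x7f,0x8a}
#1 dst[0x00+7] := {0x28,0x82,0x36,0x7d,0x8c,0x24,0x6d}
#2 dst[0x02+3] := {0x82,0x36,0x7d}
#3 dst[0x14+3] := {0x82,0x36,0x7d}
query mem[0x03]=0x36, mem[0x00]=0x28, mem[0x0e]=0xab, mem[0x14]=0x82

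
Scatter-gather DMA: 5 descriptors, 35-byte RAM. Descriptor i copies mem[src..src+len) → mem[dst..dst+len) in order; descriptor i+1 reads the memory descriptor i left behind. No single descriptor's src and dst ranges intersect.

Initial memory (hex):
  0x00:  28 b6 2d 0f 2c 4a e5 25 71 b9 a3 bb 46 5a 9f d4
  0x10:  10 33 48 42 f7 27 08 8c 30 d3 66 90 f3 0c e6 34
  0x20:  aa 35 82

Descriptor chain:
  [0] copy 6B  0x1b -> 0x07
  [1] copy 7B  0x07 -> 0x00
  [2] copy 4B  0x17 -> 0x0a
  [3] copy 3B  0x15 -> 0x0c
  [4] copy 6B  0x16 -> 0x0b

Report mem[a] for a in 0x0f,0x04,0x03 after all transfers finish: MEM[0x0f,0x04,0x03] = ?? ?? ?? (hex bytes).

  after D0: wrote 6B at 0x07 = 90f30ce634aa
  after D1: wrote 7B at 0x00 = 90f30ce634aa5a
  after D2: wrote 4B at 0x0a = 8c30d366
  after D3: wrote 3B at 0x0c = 27088c
  after D4: wrote 6B at 0x0b = 088c30d36690
query mem[0x0f]=0x66, mem[0x04]=0x34, mem[0x03]=0xe6

MEM[0x0f,0x04,0x03] = 66 34 e6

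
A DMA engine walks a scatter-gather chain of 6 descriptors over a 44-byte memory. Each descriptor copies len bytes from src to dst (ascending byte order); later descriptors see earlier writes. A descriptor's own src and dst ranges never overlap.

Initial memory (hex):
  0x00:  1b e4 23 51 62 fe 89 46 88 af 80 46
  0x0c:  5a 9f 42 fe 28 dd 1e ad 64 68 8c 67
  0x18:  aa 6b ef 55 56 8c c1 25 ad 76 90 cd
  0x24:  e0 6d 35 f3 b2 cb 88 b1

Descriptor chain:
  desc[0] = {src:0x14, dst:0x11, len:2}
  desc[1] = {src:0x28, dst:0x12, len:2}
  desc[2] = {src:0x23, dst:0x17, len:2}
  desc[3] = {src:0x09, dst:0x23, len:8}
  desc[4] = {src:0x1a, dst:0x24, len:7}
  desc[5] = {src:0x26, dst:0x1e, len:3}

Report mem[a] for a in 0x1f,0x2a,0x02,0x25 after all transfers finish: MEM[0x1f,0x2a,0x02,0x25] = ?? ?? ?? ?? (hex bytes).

MEM[0x1f,0x2a,0x02,0x25] = 8c ad 23 55

  after D0: wrote 2B at 0x11 = 6468
  after D1: wrote 2B at 0x12 = b2cb
  after D2: wrote 2B at 0x17 = cde0
  after D3: wrote 8B at 0x23 = af80465a9f42fe28
  after D4: wrote 7B at 0x24 = ef55568cc125ad
  after D5: wrote 3B at 0x1e = 568cc1
query mem[0x1f]=0x8c, mem[0x2a]=0xad, mem[0x02]=0x23, mem[0x25]=0x55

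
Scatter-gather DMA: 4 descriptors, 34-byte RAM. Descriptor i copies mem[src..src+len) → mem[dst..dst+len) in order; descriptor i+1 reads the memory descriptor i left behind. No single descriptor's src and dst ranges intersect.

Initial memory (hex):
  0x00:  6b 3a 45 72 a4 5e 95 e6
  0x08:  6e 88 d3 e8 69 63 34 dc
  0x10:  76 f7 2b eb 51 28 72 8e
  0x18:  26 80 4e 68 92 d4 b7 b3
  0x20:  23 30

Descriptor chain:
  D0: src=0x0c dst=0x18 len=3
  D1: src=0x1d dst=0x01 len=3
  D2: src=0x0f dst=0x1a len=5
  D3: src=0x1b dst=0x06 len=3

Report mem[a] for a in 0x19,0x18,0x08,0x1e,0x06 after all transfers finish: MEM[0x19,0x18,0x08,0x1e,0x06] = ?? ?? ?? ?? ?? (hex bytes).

[0] 0x0c->0x18 len=3 : 69 63 34
[1] 0x1d->0x01 len=3 : d4 b7 b3
[2] 0x0f->0x1a len=5 : dc 76 f7 2b eb
[3] 0x1b->0x06 len=3 : 76 f7 2b
query mem[0x19]=0x63, mem[0x18]=0x69, mem[0x08]=0x2b, mem[0x1e]=0xeb, mem[0x06]=0x76

MEM[0x19,0x18,0x08,0x1e,0x06] = 63 69 2b eb 76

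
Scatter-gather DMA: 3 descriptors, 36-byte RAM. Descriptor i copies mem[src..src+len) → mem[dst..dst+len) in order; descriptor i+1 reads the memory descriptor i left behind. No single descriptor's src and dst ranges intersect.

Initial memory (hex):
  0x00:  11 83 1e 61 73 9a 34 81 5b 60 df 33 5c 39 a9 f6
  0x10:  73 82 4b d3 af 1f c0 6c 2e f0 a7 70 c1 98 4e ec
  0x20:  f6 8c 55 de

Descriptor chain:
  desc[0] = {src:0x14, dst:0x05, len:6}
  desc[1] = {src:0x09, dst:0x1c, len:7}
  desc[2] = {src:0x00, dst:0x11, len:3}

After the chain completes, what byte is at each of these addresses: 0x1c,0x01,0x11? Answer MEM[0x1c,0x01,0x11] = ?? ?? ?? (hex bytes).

#0 dst[0x05+6] := {0xaf,0x1f,0xc0,0x6c,0x2e,0xf0}
#1 dst[0x1c+7] := {0x2e,0xf0,0x33,0x5c,0x39,0xa9,0xf6}
#2 dst[0x11+3] := {0x11,0x83,0x1e}
query mem[0x1c]=0x2e, mem[0x01]=0x83, mem[0x11]=0x11

MEM[0x1c,0x01,0x11] = 2e 83 11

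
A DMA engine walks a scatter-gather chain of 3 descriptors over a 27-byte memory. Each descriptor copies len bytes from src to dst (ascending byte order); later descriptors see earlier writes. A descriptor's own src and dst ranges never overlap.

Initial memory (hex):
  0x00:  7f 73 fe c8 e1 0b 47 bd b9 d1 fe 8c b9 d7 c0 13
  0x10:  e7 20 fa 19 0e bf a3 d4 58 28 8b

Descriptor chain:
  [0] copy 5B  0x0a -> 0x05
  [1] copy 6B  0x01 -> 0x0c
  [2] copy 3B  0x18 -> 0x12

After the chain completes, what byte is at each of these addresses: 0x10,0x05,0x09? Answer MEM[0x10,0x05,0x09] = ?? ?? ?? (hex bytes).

  after D0: wrote 5B at 0x05 = fe8cb9d7c0
  after D1: wrote 6B at 0x0c = 73fec8e1fe8c
  after D2: wrote 3B at 0x12 = 58288b
query mem[0x10]=0xfe, mem[0x05]=0xfe, mem[0x09]=0xc0

MEM[0x10,0x05,0x09] = fe fe c0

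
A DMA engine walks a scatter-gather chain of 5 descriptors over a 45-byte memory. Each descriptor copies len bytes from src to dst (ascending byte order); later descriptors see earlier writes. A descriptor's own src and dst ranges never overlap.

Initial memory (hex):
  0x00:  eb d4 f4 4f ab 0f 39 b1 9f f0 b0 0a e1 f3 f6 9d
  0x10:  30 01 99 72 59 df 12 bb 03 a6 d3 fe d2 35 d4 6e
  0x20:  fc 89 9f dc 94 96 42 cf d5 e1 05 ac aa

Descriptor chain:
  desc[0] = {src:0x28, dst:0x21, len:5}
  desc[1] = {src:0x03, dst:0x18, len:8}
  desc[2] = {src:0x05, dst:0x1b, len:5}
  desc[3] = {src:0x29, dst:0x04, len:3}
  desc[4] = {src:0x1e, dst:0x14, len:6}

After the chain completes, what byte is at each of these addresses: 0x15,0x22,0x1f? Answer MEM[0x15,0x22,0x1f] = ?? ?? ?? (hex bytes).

[0] 0x28->0x21 len=5 : d5 e1 05 ac aa
[1] 0x03->0x18 len=8 : 4f ab 0f 39 b1 9f f0 b0
[2] 0x05->0x1b len=5 : 0f 39 b1 9f f0
[3] 0x29->0x04 len=3 : e1 05 ac
[4] 0x1e->0x14 len=6 : 9f f0 fc d5 e1 05
query mem[0x15]=0xf0, mem[0x22]=0xe1, mem[0x1f]=0xf0

MEM[0x15,0x22,0x1f] = f0 e1 f0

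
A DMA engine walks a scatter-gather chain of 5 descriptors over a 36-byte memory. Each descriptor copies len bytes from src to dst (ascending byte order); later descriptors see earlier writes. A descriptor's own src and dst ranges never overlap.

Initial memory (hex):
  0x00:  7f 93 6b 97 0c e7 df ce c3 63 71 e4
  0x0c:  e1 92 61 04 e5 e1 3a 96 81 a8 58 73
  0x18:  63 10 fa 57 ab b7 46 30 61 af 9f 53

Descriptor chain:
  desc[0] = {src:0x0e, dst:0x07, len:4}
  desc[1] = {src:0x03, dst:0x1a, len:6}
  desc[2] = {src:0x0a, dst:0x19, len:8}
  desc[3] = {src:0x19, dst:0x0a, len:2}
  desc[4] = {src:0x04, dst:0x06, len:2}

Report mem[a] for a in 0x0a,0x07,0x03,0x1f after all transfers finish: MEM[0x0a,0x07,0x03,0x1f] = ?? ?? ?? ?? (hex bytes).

  after D0: wrote 4B at 0x07 = 6104e5e1
  after D1: wrote 6B at 0x1a = 970ce7df6104
  after D2: wrote 8B at 0x19 = e1e4e1926104e5e1
  after D3: wrote 2B at 0x0a = e1e4
  after D4: wrote 2B at 0x06 = 0ce7
query mem[0x0a]=0xe1, mem[0x07]=0xe7, mem[0x03]=0x97, mem[0x1f]=0xe5

MEM[0x0a,0x07,0x03,0x1f] = e1 e7 97 e5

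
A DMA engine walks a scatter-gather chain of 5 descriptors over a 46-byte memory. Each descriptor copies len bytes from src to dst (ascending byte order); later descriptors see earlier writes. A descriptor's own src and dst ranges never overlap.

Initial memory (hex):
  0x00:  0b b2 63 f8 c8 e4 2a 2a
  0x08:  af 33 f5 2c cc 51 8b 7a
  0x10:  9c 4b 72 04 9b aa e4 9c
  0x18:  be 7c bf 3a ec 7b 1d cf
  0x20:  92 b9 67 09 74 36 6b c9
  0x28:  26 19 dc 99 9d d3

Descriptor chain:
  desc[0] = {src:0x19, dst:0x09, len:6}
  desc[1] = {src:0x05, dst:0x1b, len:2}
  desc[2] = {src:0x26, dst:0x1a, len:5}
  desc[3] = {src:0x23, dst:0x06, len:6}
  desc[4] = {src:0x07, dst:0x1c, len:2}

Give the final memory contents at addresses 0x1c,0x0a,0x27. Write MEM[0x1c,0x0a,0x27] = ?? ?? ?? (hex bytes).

#0 dst[0x09+6] := {0x7c,0xbf,0x3a,0xec,0x7b,0x1d}
#1 dst[0x1b+2] := {0xe4,0x2a}
#2 dst[0x1a+5] := {0x6b,0xc9,0x26,0x19,0xdc}
#3 dst[0x06+6] := {0x09,0x74,0x36,0x6b,0xc9,0x26}
#4 dst[0x1c+2] := {0x74,0x36}
query mem[0x1c]=0x74, mem[0x0a]=0xc9, mem[0x27]=0xc9

MEM[0x1c,0x0a,0x27] = 74 c9 c9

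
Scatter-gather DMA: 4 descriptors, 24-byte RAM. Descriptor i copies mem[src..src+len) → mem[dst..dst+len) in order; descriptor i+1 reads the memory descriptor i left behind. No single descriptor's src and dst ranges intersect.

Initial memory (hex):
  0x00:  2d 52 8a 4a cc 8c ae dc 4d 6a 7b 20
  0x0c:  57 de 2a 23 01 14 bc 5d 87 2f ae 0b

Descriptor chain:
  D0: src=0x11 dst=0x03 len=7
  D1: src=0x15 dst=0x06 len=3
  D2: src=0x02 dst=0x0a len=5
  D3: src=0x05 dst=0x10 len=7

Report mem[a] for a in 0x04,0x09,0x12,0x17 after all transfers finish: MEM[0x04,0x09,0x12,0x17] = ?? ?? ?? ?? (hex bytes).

  after D0: wrote 7B at 0x03 = 14bc5d872fae0b
  after D1: wrote 3B at 0x06 = 2fae0b
  after D2: wrote 5B at 0x0a = 8a14bc5d2f
  after D3: wrote 7B at 0x10 = 5d2fae0b0b8a14
query mem[0x04]=0xbc, mem[0x09]=0x0b, mem[0x12]=0xae, mem[0x17]=0x0b

MEM[0x04,0x09,0x12,0x17] = bc 0b ae 0b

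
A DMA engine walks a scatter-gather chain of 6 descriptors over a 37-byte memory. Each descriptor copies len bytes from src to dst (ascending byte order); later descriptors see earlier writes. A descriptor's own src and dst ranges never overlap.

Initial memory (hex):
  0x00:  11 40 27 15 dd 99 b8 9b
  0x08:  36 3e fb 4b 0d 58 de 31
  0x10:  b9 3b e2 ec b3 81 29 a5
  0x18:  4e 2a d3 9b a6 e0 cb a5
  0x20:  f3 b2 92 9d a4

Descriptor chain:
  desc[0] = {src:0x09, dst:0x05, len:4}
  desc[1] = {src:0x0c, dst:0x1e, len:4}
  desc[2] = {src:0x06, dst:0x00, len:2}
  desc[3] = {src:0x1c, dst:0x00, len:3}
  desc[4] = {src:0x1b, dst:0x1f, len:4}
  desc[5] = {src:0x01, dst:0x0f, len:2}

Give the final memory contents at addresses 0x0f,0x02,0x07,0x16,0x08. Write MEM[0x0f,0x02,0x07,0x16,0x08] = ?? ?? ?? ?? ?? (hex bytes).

MEM[0x0f,0x02,0x07,0x16,0x08] = e0 0d 4b 29 0d

D0: mem[0x05..0x08] <- [3e fb 4b 0d]
D1: mem[0x1e..0x21] <- [0d 58 de 31]
D2: mem[0x00..0x01] <- [fb 4b]
D3: mem[0x00..0x02] <- [a6 e0 0d]
D4: mem[0x1f..0x22] <- [9b a6 e0 0d]
D5: mem[0x0f..0x10] <- [e0 0d]
query mem[0x0f]=0xe0, mem[0x02]=0x0d, mem[0x07]=0x4b, mem[0x16]=0x29, mem[0x08]=0x0d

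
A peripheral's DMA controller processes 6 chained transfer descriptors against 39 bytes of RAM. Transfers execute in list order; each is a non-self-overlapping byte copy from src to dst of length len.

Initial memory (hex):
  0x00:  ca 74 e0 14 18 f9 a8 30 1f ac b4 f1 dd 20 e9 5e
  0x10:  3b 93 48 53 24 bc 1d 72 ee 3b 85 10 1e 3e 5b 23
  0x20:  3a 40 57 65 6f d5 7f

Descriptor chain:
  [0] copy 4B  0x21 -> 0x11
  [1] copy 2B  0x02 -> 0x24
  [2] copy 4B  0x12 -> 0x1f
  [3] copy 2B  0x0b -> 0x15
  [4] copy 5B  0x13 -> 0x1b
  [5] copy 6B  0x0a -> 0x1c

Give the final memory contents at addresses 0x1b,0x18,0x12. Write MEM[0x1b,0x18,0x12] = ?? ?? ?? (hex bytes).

  after D0: wrote 4B at 0x11 = 4057656f
  after D1: wrote 2B at 0x24 = e014
  after D2: wrote 4B at 0x1f = 57656fbc
  after D3: wrote 2B at 0x15 = f1dd
  after D4: wrote 5B at 0x1b = 656ff1dd72
  after D5: wrote 6B at 0x1c = b4f1dd20e95e
query mem[0x1b]=0x65, mem[0x18]=0xee, mem[0x12]=0x57

MEM[0x1b,0x18,0x12] = 65 ee 57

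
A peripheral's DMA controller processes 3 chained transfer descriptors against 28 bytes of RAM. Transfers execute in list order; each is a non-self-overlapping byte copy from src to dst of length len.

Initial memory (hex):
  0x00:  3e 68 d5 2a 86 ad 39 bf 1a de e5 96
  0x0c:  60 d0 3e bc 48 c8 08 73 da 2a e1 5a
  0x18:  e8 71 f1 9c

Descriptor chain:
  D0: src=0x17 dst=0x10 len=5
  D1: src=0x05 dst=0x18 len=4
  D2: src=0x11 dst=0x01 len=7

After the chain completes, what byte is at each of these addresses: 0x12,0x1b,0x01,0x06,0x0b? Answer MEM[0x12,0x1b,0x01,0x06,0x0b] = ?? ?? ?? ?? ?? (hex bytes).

#0 dst[0x10+5] := {0x5a,0xe8,0x71,0xf1,0x9c}
#1 dst[0x18+4] := {0xad,0x39,0xbf,0x1a}
#2 dst[0x01+7] := {0xe8,0x71,0xf1,0x9c,0x2a,0xe1,0x5a}
query mem[0x12]=0x71, mem[0x1b]=0x1a, mem[0x01]=0xe8, mem[0x06]=0xe1, mem[0x0b]=0x96

MEM[0x12,0x1b,0x01,0x06,0x0b] = 71 1a e8 e1 96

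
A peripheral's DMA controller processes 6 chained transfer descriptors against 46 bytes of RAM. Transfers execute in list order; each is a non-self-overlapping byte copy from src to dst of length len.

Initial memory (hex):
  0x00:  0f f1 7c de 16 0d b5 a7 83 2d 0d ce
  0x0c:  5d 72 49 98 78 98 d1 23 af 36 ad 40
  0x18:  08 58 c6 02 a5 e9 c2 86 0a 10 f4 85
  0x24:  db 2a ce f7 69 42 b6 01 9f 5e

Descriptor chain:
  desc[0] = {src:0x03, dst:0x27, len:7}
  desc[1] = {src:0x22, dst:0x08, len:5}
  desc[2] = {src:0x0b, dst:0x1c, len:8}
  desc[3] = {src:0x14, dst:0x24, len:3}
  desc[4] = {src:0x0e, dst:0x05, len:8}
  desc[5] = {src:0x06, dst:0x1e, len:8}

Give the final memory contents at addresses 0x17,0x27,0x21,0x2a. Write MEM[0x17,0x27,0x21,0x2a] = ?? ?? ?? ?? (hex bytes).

MEM[0x17,0x27,0x21,0x2a] = 40 de d1 b5

[0] 0x03->0x27 len=7 : de 16 0d b5 a7 83 2d
[1] 0x22->0x08 len=5 : f4 85 db 2a ce
[2] 0x0b->0x1c len=8 : 2a ce 72 49 98 78 98 d1
[3] 0x14->0x24 len=3 : af 36 ad
[4] 0x0e->0x05 len=8 : 49 98 78 98 d1 23 af 36
[5] 0x06->0x1e len=8 : 98 78 98 d1 23 af 36 72
query mem[0x17]=0x40, mem[0x27]=0xde, mem[0x21]=0xd1, mem[0x2a]=0xb5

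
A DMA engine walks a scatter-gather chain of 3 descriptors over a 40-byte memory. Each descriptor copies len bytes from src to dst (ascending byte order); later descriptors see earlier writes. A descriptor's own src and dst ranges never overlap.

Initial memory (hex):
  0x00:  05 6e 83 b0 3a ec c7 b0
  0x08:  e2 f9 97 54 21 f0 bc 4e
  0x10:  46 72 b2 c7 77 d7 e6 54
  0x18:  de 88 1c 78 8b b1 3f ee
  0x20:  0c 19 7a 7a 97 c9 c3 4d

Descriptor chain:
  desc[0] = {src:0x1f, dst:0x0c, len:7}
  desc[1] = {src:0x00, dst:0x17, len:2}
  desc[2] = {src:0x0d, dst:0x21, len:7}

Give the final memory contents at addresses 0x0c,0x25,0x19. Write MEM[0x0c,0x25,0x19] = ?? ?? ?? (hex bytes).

MEM[0x0c,0x25,0x19] = ee 97 88

D0: mem[0x0c..0x12] <- [ee 0c 19 7a 7a 97 c9]
D1: mem[0x17..0x18] <- [05 6e]
D2: mem[0x21..0x27] <- [0c 19 7a 7a 97 c9 c7]
query mem[0x0c]=0xee, mem[0x25]=0x97, mem[0x19]=0x88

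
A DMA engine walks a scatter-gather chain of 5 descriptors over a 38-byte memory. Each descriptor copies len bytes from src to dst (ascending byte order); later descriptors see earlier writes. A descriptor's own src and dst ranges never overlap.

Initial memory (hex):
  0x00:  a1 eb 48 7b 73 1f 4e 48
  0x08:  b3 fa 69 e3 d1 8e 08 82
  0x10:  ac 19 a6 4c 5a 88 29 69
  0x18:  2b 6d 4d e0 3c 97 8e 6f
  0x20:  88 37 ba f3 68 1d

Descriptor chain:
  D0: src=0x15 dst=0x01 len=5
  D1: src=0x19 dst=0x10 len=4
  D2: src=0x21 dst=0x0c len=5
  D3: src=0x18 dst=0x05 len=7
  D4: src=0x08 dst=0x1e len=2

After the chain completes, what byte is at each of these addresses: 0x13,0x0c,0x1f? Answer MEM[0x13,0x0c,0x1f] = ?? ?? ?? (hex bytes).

MEM[0x13,0x0c,0x1f] = 3c 37 3c

[0] 0x15->0x01 len=5 : 88 29 69 2b 6d
[1] 0x19->0x10 len=4 : 6d 4d e0 3c
[2] 0x21->0x0c len=5 : 37 ba f3 68 1d
[3] 0x18->0x05 len=7 : 2b 6d 4d e0 3c 97 8e
[4] 0x08->0x1e len=2 : e0 3c
query mem[0x13]=0x3c, mem[0x0c]=0x37, mem[0x1f]=0x3c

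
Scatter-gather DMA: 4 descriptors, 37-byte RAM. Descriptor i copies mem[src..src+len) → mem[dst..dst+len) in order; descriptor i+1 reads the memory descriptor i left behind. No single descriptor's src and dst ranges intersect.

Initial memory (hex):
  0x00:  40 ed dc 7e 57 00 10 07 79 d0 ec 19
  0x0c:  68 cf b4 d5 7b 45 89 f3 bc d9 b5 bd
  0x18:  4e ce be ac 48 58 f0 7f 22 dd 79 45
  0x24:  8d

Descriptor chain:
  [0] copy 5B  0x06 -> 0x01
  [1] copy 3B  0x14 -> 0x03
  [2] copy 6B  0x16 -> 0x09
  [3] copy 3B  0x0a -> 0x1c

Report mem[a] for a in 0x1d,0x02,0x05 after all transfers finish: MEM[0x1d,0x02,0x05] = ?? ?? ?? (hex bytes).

D0: mem[0x01..0x05] <- [10 07 79 d0 ec]
D1: mem[0x03..0x05] <- [bc d9 b5]
D2: mem[0x09..0x0e] <- [b5 bd 4e ce be ac]
D3: mem[0x1c..0x1e] <- [bd 4e ce]
query mem[0x1d]=0x4e, mem[0x02]=0x07, mem[0x05]=0xb5

MEM[0x1d,0x02,0x05] = 4e 07 b5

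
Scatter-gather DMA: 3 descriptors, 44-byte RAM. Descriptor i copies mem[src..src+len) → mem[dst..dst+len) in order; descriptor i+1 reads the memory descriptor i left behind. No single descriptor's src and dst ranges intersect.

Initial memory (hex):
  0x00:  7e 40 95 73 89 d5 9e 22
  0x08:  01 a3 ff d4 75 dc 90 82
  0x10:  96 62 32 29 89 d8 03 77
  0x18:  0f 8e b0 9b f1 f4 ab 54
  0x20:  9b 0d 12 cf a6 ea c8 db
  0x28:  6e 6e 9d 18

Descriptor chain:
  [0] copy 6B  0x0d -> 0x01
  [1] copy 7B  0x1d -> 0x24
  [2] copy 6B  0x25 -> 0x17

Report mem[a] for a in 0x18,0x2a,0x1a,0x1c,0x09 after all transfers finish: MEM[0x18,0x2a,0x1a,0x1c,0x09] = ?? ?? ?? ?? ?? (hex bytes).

[0] 0x0d->0x01 len=6 : dc 90 82 96 62 32
[1] 0x1d->0x24 len=7 : f4 ab 54 9b 0d 12 cf
[2] 0x25->0x17 len=6 : ab 54 9b 0d 12 cf
query mem[0x18]=0x54, mem[0x2a]=0xcf, mem[0x1a]=0x0d, mem[0x1c]=0xcf, mem[0x09]=0xa3

MEM[0x18,0x2a,0x1a,0x1c,0x09] = 54 cf 0d cf a3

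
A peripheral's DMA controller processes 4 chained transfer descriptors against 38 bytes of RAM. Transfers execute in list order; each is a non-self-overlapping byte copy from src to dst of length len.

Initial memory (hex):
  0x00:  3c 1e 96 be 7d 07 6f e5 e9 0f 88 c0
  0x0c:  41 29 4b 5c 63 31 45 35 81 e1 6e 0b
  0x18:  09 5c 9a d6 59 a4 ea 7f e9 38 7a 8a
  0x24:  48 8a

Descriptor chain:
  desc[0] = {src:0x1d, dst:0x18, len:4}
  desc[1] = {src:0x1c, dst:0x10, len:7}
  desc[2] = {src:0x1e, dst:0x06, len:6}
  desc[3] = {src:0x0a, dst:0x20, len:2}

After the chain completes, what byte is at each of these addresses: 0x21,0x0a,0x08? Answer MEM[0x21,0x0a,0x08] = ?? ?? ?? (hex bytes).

  after D0: wrote 4B at 0x18 = a4ea7fe9
  after D1: wrote 7B at 0x10 = 59a4ea7fe9387a
  after D2: wrote 6B at 0x06 = ea7fe9387a8a
  after D3: wrote 2B at 0x20 = 7a8a
query mem[0x21]=0x8a, mem[0x0a]=0x7a, mem[0x08]=0xe9

MEM[0x21,0x0a,0x08] = 8a 7a e9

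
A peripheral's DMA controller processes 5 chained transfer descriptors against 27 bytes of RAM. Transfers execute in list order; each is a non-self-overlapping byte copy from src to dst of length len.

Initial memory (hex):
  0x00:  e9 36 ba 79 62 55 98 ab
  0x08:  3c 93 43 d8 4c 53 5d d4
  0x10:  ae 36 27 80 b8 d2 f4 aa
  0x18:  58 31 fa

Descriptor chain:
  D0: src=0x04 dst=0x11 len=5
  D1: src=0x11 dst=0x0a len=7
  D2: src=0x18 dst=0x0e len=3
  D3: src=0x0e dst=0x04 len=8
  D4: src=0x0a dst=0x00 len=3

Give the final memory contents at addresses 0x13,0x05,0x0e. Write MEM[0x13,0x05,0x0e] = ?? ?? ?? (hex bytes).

MEM[0x13,0x05,0x0e] = 98 31 58

#0 dst[0x11+5] := {0x62,0x55,0x98,0xab,0x3c}
#1 dst[0x0a+7] := {0x62,0x55,0x98,0xab,0x3c,0xf4,0xaa}
#2 dst[0x0e+3] := {0x58,0x31,0xfa}
#3 dst[0x04+8] := {0x58,0x31,0xfa,0x62,0x55,0x98,0xab,0x3c}
#4 dst[0x00+3] := {0xab,0x3c,0x98}
query mem[0x13]=0x98, mem[0x05]=0x31, mem[0x0e]=0x58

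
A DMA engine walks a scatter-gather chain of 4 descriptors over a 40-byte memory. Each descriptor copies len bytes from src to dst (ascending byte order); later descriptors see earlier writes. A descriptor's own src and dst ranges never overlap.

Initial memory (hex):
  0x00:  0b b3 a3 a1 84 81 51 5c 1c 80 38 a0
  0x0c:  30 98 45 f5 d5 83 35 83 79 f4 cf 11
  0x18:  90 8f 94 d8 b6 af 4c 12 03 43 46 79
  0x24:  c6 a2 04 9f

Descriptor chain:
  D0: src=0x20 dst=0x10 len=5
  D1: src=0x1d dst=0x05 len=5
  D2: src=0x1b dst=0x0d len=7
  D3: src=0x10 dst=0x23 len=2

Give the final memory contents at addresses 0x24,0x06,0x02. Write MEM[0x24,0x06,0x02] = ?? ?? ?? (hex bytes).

D0: mem[0x10..0x14] <- [03 43 46 79 c6]
D1: mem[0x05..0x09] <- [af 4c 12 03 43]
D2: mem[0x0d..0x13] <- [d8 b6 af 4c 12 03 43]
D3: mem[0x23..0x24] <- [4c 12]
query mem[0x24]=0x12, mem[0x06]=0x4c, mem[0x02]=0xa3

MEM[0x24,0x06,0x02] = 12 4c a3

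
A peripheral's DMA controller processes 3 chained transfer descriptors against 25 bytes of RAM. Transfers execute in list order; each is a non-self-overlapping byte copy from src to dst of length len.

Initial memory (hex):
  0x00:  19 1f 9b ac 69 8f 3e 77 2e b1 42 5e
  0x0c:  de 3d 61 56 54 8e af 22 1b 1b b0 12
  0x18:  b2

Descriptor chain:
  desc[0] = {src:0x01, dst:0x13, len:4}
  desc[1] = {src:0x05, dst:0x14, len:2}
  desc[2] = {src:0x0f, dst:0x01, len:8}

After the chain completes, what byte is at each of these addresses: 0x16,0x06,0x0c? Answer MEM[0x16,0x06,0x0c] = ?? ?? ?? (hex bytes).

#0 dst[0x13+4] := {0x1f,0x9b,0xac,0x69}
#1 dst[0x14+2] := {0x8f,0x3e}
#2 dst[0x01+8] := {0x56,0x54,0x8e,0xaf,0x1f,0x8f,0x3e,0x69}
query mem[0x16]=0x69, mem[0x06]=0x8f, mem[0x0c]=0xde

MEM[0x16,0x06,0x0c] = 69 8f de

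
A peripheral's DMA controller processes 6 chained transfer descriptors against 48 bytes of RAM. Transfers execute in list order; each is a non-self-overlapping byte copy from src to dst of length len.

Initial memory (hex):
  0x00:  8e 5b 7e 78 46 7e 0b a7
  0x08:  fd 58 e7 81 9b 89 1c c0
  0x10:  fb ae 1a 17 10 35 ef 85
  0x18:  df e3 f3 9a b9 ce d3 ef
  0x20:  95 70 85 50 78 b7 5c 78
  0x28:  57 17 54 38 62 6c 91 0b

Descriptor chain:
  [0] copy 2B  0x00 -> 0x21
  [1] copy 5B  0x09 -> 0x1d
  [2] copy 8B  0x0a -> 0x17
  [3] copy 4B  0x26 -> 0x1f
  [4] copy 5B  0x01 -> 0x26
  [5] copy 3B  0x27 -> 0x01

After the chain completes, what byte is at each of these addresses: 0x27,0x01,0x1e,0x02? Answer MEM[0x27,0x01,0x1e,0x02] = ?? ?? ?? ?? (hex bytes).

#0 dst[0x21+2] := {0x8e,0x5b}
#1 dst[0x1d+5] := {0x58,0xe7,0x81,0x9b,0x89}
#2 dst[0x17+8] := {0xe7,0x81,0x9b,0x89,0x1c,0xc0,0xfb,0xae}
#3 dst[0x1f+4] := {0x5c,0x78,0x57,0x17}
#4 dst[0x26+5] := {0x5b,0x7e,0x78,0x46,0x7e}
#5 dst[0x01+3] := {0x7e,0x78,0x46}
query mem[0x27]=0x7e, mem[0x01]=0x7e, mem[0x1e]=0xae, mem[0x02]=0x78

MEM[0x27,0x01,0x1e,0x02] = 7e 7e ae 78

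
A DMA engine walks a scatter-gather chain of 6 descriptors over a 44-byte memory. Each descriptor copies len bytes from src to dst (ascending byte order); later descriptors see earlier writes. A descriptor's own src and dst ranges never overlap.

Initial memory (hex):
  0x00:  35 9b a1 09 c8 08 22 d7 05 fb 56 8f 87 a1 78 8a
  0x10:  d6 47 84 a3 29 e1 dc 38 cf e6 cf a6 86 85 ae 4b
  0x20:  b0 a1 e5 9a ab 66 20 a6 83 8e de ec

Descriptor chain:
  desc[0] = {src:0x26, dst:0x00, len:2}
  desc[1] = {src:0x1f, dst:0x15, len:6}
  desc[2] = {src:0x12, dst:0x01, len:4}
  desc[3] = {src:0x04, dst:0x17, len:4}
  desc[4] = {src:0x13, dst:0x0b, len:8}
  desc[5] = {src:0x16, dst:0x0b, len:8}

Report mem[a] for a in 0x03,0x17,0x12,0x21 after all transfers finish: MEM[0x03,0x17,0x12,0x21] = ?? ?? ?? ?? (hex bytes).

D0: mem[0x00..0x01] <- [20 a6]
D1: mem[0x15..0x1a] <- [4b b0 a1 e5 9a ab]
D2: mem[0x01..0x04] <- [84 a3 29 4b]
D3: mem[0x17..0x1a] <- [4b 08 22 d7]
D4: mem[0x0b..0x12] <- [a3 29 4b b0 4b 08 22 d7]
D5: mem[0x0b..0x12] <- [b0 4b 08 22 d7 a6 86 85]
query mem[0x03]=0x29, mem[0x17]=0x4b, mem[0x12]=0x85, mem[0x21]=0xa1

MEM[0x03,0x17,0x12,0x21] = 29 4b 85 a1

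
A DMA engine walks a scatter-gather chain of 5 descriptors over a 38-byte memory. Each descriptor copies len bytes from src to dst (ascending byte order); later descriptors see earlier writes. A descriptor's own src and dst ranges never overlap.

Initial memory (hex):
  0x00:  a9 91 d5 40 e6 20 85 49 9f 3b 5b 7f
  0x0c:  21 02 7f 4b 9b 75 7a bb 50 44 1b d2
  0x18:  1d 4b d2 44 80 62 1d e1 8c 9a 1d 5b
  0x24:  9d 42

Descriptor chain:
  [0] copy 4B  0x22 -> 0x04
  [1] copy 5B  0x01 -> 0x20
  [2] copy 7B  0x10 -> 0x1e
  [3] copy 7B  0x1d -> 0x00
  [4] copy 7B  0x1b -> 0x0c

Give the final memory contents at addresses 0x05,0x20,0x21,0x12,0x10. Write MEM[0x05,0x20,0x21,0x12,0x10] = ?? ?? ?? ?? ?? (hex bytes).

MEM[0x05,0x20,0x21,0x12,0x10] = 50 7a bb bb 75

[0] 0x22->0x04 len=4 : 1d 5b 9d 42
[1] 0x01->0x20 len=5 : 91 d5 40 1d 5b
[2] 0x10->0x1e len=7 : 9b 75 7a bb 50 44 1b
[3] 0x1d->0x00 len=7 : 62 9b 75 7a bb 50 44
[4] 0x1b->0x0c len=7 : 44 80 62 9b 75 7a bb
query mem[0x05]=0x50, mem[0x20]=0x7a, mem[0x21]=0xbb, mem[0x12]=0xbb, mem[0x10]=0x75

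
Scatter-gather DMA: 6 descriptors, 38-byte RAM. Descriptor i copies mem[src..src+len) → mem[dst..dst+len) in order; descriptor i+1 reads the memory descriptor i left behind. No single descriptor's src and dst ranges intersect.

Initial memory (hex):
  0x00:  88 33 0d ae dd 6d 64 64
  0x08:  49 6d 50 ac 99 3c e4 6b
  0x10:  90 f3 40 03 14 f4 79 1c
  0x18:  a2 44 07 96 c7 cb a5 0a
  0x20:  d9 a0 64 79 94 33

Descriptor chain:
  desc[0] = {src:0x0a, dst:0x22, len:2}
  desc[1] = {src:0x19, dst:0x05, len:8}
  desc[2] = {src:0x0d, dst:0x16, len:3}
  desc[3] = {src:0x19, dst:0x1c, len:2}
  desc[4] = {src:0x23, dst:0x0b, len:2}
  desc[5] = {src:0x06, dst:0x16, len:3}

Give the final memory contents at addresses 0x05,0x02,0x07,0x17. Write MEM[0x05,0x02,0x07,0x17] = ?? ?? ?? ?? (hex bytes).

  after D0: wrote 2B at 0x22 = 50ac
  after D1: wrote 8B at 0x05 = 440796c7cba50ad9
  after D2: wrote 3B at 0x16 = 3ce46b
  after D3: wrote 2B at 0x1c = 4407
  after D4: wrote 2B at 0x0b = ac94
  after D5: wrote 3B at 0x16 = 0796c7
query mem[0x05]=0x44, mem[0x02]=0x0d, mem[0x07]=0x96, mem[0x17]=0x96

MEM[0x05,0x02,0x07,0x17] = 44 0d 96 96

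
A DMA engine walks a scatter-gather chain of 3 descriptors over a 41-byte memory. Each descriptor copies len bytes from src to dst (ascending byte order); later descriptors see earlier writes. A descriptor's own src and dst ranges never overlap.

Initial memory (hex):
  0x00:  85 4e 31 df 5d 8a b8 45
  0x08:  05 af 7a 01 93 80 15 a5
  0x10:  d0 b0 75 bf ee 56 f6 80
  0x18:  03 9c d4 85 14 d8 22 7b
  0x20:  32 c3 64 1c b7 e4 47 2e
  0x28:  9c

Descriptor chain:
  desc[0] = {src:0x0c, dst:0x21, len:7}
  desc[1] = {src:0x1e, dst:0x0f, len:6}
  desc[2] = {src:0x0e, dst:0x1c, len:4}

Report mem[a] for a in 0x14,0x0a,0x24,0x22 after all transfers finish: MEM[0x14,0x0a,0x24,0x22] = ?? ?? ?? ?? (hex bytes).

D0: mem[0x21..0x27] <- [93 80 15 a5 d0 b0 75]
D1: mem[0x0f..0x14] <- [22 7b 32 93 80 15]
D2: mem[0x1c..0x1f] <- [15 22 7b 32]
query mem[0x14]=0x15, mem[0x0a]=0x7a, mem[0x24]=0xa5, mem[0x22]=0x80

MEM[0x14,0x0a,0x24,0x22] = 15 7a a5 80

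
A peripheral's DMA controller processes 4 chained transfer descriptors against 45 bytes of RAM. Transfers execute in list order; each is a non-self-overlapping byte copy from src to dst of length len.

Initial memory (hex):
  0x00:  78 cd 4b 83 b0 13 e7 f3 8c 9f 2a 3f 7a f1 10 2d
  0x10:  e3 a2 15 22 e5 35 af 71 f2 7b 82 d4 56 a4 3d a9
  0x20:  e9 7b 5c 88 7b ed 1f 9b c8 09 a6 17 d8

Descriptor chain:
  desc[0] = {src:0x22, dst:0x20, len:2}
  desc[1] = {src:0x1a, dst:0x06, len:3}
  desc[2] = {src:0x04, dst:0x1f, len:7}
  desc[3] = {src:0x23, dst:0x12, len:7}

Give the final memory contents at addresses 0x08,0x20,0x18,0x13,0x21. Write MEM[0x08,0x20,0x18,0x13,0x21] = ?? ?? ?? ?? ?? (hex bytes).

MEM[0x08,0x20,0x18,0x13,0x21] = 56 13 09 9f 82

#0 dst[0x20+2] := {0x5c,0x88}
#1 dst[0x06+3] := {0x82,0xd4,0x56}
#2 dst[0x1f+7] := {0xb0,0x13,0x82,0xd4,0x56,0x9f,0x2a}
#3 dst[0x12+7] := {0x56,0x9f,0x2a,0x1f,0x9b,0xc8,0x09}
query mem[0x08]=0x56, mem[0x20]=0x13, mem[0x18]=0x09, mem[0x13]=0x9f, mem[0x21]=0x82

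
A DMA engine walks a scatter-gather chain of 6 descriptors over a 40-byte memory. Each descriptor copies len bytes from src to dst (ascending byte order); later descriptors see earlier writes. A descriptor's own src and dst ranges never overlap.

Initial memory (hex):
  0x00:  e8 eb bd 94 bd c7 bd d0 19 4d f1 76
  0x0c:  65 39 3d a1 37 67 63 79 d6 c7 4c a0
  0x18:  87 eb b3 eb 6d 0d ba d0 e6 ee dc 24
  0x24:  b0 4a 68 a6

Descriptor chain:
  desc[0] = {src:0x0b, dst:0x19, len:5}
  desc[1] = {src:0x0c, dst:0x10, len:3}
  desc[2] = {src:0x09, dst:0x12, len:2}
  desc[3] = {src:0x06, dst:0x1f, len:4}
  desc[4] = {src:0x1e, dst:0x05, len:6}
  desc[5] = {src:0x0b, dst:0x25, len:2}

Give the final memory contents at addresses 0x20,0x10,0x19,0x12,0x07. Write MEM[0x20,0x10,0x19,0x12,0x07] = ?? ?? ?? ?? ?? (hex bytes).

D0: mem[0x19..0x1d] <- [76 65 39 3d a1]
D1: mem[0x10..0x12] <- [65 39 3d]
D2: mem[0x12..0x13] <- [4d f1]
D3: mem[0x1f..0x22] <- [bd d0 19 4d]
D4: mem[0x05..0x0a] <- [ba bd d0 19 4d 24]
D5: mem[0x25..0x26] <- [76 65]
query mem[0x20]=0xd0, mem[0x10]=0x65, mem[0x19]=0x76, mem[0x12]=0x4d, mem[0x07]=0xd0

MEM[0x20,0x10,0x19,0x12,0x07] = d0 65 76 4d d0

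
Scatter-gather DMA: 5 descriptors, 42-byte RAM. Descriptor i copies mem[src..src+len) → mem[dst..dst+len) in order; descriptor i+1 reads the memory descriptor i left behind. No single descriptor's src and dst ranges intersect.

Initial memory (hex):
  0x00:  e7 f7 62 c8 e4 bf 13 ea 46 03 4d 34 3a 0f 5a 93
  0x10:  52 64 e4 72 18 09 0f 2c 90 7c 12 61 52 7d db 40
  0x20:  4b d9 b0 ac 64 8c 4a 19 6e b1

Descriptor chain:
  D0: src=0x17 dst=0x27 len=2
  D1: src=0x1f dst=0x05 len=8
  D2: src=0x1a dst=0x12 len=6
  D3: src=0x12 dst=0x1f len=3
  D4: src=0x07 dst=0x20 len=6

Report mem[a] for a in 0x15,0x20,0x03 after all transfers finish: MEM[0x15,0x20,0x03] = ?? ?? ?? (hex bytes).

MEM[0x15,0x20,0x03] = 7d d9 c8

[0] 0x17->0x27 len=2 : 2c 90
[1] 0x1f->0x05 len=8 : 40 4b d9 b0 ac 64 8c 4a
[2] 0x1a->0x12 len=6 : 12 61 52 7d db 40
[3] 0x12->0x1f len=3 : 12 61 52
[4] 0x07->0x20 len=6 : d9 b0 ac 64 8c 4a
query mem[0x15]=0x7d, mem[0x20]=0xd9, mem[0x03]=0xc8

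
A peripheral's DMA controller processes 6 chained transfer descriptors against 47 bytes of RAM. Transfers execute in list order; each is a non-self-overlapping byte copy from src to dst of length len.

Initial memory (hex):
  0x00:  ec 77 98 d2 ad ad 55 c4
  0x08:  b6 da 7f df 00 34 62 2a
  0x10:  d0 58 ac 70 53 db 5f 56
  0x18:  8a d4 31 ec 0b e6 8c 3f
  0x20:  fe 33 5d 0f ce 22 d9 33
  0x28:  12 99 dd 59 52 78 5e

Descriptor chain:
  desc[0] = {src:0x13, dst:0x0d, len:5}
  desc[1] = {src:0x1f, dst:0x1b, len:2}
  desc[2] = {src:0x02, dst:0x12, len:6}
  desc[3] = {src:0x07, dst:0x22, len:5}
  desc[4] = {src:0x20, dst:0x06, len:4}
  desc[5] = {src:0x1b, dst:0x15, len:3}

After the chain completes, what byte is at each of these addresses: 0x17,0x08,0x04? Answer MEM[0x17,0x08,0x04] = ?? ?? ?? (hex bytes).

MEM[0x17,0x08,0x04] = e6 c4 ad

  after D0: wrote 5B at 0x0d = 7053db5f56
  after D1: wrote 2B at 0x1b = 3ffe
  after D2: wrote 6B at 0x12 = 98d2adad55c4
  after D3: wrote 5B at 0x22 = c4b6da7fdf
  after D4: wrote 4B at 0x06 = fe33c4b6
  after D5: wrote 3B at 0x15 = 3ffee6
query mem[0x17]=0xe6, mem[0x08]=0xc4, mem[0x04]=0xad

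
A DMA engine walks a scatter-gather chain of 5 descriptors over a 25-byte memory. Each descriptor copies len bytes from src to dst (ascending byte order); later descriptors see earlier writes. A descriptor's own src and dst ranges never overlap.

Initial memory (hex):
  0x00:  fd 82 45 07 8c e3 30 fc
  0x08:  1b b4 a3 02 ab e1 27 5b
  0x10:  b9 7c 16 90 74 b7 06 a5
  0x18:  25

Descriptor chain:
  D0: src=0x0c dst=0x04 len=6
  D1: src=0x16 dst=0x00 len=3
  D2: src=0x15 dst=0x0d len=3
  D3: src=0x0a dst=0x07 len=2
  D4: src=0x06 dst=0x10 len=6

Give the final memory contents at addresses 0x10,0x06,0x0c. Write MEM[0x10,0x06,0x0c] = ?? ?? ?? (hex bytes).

MEM[0x10,0x06,0x0c] = 27 27 ab

[0] 0x0c->0x04 len=6 : ab e1 27 5b b9 7c
[1] 0x16->0x00 len=3 : 06 a5 25
[2] 0x15->0x0d len=3 : b7 06 a5
[3] 0x0a->0x07 len=2 : a3 02
[4] 0x06->0x10 len=6 : 27 a3 02 7c a3 02
query mem[0x10]=0x27, mem[0x06]=0x27, mem[0x0c]=0xab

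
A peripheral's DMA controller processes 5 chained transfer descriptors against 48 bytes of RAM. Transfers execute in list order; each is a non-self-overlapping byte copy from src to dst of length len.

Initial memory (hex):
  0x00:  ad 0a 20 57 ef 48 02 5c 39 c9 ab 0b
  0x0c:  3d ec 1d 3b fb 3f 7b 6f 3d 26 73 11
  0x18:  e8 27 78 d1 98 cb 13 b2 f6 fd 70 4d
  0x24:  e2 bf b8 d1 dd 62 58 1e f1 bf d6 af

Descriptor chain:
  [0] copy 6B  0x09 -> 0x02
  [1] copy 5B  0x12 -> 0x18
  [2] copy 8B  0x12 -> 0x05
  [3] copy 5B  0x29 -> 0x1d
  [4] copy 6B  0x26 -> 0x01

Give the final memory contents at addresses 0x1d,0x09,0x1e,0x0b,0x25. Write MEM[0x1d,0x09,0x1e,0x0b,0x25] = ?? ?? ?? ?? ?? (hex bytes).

MEM[0x1d,0x09,0x1e,0x0b,0x25] = 62 73 58 7b bf

[0] 0x09->0x02 len=6 : c9 ab 0b 3d ec 1d
[1] 0x12->0x18 len=5 : 7b 6f 3d 26 73
[2] 0x12->0x05 len=8 : 7b 6f 3d 26 73 11 7b 6f
[3] 0x29->0x1d len=5 : 62 58 1e f1 bf
[4] 0x26->0x01 len=6 : b8 d1 dd 62 58 1e
query mem[0x1d]=0x62, mem[0x09]=0x73, mem[0x1e]=0x58, mem[0x0b]=0x7b, mem[0x25]=0xbf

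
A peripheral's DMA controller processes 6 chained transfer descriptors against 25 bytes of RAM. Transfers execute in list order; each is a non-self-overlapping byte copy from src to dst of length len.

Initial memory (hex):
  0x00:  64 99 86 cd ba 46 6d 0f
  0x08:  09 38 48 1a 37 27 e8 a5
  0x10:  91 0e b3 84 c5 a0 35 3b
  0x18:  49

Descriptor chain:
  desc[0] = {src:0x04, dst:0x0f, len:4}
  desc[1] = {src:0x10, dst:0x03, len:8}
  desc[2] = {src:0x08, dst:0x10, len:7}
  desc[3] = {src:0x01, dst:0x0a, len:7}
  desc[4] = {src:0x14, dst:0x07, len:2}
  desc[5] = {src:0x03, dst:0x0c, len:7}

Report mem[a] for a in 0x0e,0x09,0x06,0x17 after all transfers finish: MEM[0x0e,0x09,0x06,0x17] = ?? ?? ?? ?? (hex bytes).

  after D0: wrote 4B at 0x0f = ba466d0f
  after D1: wrote 8B at 0x03 = 466d0f84c5a0353b
  after D2: wrote 7B at 0x10 = a0353b1a3727e8
  after D3: wrote 7B at 0x0a = 9986466d0f84c5
  after D4: wrote 2B at 0x07 = 3727
  after D5: wrote 7B at 0x0c = 466d0f84372735
query mem[0x0e]=0x0f, mem[0x09]=0x35, mem[0x06]=0x84, mem[0x17]=0x3b

MEM[0x0e,0x09,0x06,0x17] = 0f 35 84 3b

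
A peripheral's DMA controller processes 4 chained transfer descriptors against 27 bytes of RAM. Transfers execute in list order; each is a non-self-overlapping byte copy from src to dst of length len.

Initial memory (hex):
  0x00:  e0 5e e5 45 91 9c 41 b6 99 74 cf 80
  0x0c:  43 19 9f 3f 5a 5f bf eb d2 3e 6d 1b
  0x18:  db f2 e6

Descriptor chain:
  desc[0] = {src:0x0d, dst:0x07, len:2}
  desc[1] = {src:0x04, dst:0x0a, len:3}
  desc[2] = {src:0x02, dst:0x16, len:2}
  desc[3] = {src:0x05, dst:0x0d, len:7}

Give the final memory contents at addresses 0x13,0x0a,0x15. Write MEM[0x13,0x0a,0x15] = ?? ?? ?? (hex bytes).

MEM[0x13,0x0a,0x15] = 9c 91 3e

[0] 0x0d->0x07 len=2 : 19 9f
[1] 0x04->0x0a len=3 : 91 9c 41
[2] 0x02->0x16 len=2 : e5 45
[3] 0x05->0x0d len=7 : 9c 41 19 9f 74 91 9c
query mem[0x13]=0x9c, mem[0x0a]=0x91, mem[0x15]=0x3e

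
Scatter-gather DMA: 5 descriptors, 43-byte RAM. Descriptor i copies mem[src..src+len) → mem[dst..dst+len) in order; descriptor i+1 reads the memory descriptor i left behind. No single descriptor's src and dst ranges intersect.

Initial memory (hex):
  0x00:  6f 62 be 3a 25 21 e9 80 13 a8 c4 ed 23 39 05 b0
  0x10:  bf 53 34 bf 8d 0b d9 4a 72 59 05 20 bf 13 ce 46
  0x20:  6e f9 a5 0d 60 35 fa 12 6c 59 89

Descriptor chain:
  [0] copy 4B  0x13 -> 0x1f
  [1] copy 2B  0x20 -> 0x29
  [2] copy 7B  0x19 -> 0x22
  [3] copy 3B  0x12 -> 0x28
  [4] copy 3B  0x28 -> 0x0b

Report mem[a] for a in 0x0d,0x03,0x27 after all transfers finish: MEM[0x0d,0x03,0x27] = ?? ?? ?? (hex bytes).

D0: mem[0x1f..0x22] <- [bf 8d 0b d9]
D1: mem[0x29..0x2a] <- [8d 0b]
D2: mem[0x22..0x28] <- [59 05 20 bf 13 ce bf]
D3: mem[0x28..0x2a] <- [34 bf 8d]
D4: mem[0x0b..0x0d] <- [34 bf 8d]
query mem[0x0d]=0x8d, mem[0x03]=0x3a, mem[0x27]=0xce

MEM[0x0d,0x03,0x27] = 8d 3a ce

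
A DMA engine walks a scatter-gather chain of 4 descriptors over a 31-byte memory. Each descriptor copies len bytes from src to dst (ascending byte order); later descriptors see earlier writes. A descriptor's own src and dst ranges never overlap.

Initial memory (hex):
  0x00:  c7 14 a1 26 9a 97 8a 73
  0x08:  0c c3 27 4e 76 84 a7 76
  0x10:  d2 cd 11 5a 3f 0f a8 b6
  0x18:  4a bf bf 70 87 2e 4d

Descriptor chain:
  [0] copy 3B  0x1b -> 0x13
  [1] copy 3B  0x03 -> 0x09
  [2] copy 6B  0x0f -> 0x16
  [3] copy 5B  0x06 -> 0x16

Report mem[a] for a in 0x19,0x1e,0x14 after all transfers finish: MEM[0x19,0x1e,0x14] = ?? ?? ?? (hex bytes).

MEM[0x19,0x1e,0x14] = 26 4d 87

  after D0: wrote 3B at 0x13 = 70872e
  after D1: wrote 3B at 0x09 = 269a97
  after D2: wrote 6B at 0x16 = 76d2cd117087
  after D3: wrote 5B at 0x16 = 8a730c269a
query mem[0x19]=0x26, mem[0x1e]=0x4d, mem[0x14]=0x87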